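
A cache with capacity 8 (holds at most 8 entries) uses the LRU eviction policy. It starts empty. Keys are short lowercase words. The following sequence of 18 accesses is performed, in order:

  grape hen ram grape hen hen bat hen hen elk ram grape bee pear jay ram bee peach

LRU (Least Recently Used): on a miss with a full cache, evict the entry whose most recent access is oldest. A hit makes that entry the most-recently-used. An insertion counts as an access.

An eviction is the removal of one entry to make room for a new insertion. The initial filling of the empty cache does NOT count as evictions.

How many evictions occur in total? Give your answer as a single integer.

LRU simulation (capacity=8):
  1. access grape: MISS. Cache (LRU->MRU): [grape]
  2. access hen: MISS. Cache (LRU->MRU): [grape hen]
  3. access ram: MISS. Cache (LRU->MRU): [grape hen ram]
  4. access grape: HIT. Cache (LRU->MRU): [hen ram grape]
  5. access hen: HIT. Cache (LRU->MRU): [ram grape hen]
  6. access hen: HIT. Cache (LRU->MRU): [ram grape hen]
  7. access bat: MISS. Cache (LRU->MRU): [ram grape hen bat]
  8. access hen: HIT. Cache (LRU->MRU): [ram grape bat hen]
  9. access hen: HIT. Cache (LRU->MRU): [ram grape bat hen]
  10. access elk: MISS. Cache (LRU->MRU): [ram grape bat hen elk]
  11. access ram: HIT. Cache (LRU->MRU): [grape bat hen elk ram]
  12. access grape: HIT. Cache (LRU->MRU): [bat hen elk ram grape]
  13. access bee: MISS. Cache (LRU->MRU): [bat hen elk ram grape bee]
  14. access pear: MISS. Cache (LRU->MRU): [bat hen elk ram grape bee pear]
  15. access jay: MISS. Cache (LRU->MRU): [bat hen elk ram grape bee pear jay]
  16. access ram: HIT. Cache (LRU->MRU): [bat hen elk grape bee pear jay ram]
  17. access bee: HIT. Cache (LRU->MRU): [bat hen elk grape pear jay ram bee]
  18. access peach: MISS, evict bat. Cache (LRU->MRU): [hen elk grape pear jay ram bee peach]
Total: 9 hits, 9 misses, 1 evictions

Answer: 1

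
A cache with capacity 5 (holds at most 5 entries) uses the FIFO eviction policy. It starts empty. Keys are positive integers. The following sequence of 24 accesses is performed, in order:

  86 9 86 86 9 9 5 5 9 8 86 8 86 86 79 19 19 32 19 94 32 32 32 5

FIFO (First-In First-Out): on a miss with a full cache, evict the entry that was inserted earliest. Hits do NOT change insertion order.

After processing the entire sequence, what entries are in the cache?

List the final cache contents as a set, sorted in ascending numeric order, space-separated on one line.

FIFO simulation (capacity=5):
  1. access 86: MISS. Cache (old->new): [86]
  2. access 9: MISS. Cache (old->new): [86 9]
  3. access 86: HIT. Cache (old->new): [86 9]
  4. access 86: HIT. Cache (old->new): [86 9]
  5. access 9: HIT. Cache (old->new): [86 9]
  6. access 9: HIT. Cache (old->new): [86 9]
  7. access 5: MISS. Cache (old->new): [86 9 5]
  8. access 5: HIT. Cache (old->new): [86 9 5]
  9. access 9: HIT. Cache (old->new): [86 9 5]
  10. access 8: MISS. Cache (old->new): [86 9 5 8]
  11. access 86: HIT. Cache (old->new): [86 9 5 8]
  12. access 8: HIT. Cache (old->new): [86 9 5 8]
  13. access 86: HIT. Cache (old->new): [86 9 5 8]
  14. access 86: HIT. Cache (old->new): [86 9 5 8]
  15. access 79: MISS. Cache (old->new): [86 9 5 8 79]
  16. access 19: MISS, evict 86. Cache (old->new): [9 5 8 79 19]
  17. access 19: HIT. Cache (old->new): [9 5 8 79 19]
  18. access 32: MISS, evict 9. Cache (old->new): [5 8 79 19 32]
  19. access 19: HIT. Cache (old->new): [5 8 79 19 32]
  20. access 94: MISS, evict 5. Cache (old->new): [8 79 19 32 94]
  21. access 32: HIT. Cache (old->new): [8 79 19 32 94]
  22. access 32: HIT. Cache (old->new): [8 79 19 32 94]
  23. access 32: HIT. Cache (old->new): [8 79 19 32 94]
  24. access 5: MISS, evict 8. Cache (old->new): [79 19 32 94 5]
Total: 15 hits, 9 misses, 4 evictions

Answer: 5 19 32 79 94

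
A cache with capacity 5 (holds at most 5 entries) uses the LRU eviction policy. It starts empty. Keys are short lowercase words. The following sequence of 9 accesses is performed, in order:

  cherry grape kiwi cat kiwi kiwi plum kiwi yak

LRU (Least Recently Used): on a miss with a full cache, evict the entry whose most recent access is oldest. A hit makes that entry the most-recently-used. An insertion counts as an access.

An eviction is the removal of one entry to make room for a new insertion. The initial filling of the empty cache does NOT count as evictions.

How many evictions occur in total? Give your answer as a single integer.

LRU simulation (capacity=5):
  1. access cherry: MISS. Cache (LRU->MRU): [cherry]
  2. access grape: MISS. Cache (LRU->MRU): [cherry grape]
  3. access kiwi: MISS. Cache (LRU->MRU): [cherry grape kiwi]
  4. access cat: MISS. Cache (LRU->MRU): [cherry grape kiwi cat]
  5. access kiwi: HIT. Cache (LRU->MRU): [cherry grape cat kiwi]
  6. access kiwi: HIT. Cache (LRU->MRU): [cherry grape cat kiwi]
  7. access plum: MISS. Cache (LRU->MRU): [cherry grape cat kiwi plum]
  8. access kiwi: HIT. Cache (LRU->MRU): [cherry grape cat plum kiwi]
  9. access yak: MISS, evict cherry. Cache (LRU->MRU): [grape cat plum kiwi yak]
Total: 3 hits, 6 misses, 1 evictions

Answer: 1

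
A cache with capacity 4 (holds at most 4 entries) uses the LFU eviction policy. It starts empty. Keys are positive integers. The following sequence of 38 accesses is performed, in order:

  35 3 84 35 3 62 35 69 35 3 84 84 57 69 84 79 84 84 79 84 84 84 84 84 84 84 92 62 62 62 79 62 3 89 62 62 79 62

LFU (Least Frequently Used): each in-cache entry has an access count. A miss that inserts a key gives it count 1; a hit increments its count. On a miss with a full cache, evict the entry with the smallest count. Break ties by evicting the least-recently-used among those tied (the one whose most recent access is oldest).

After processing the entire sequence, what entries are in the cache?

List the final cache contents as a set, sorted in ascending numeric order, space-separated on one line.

Answer: 35 62 79 84

Derivation:
LFU simulation (capacity=4):
  1. access 35: MISS. Cache: [35(c=1)]
  2. access 3: MISS. Cache: [35(c=1) 3(c=1)]
  3. access 84: MISS. Cache: [35(c=1) 3(c=1) 84(c=1)]
  4. access 35: HIT, count now 2. Cache: [3(c=1) 84(c=1) 35(c=2)]
  5. access 3: HIT, count now 2. Cache: [84(c=1) 35(c=2) 3(c=2)]
  6. access 62: MISS. Cache: [84(c=1) 62(c=1) 35(c=2) 3(c=2)]
  7. access 35: HIT, count now 3. Cache: [84(c=1) 62(c=1) 3(c=2) 35(c=3)]
  8. access 69: MISS, evict 84(c=1). Cache: [62(c=1) 69(c=1) 3(c=2) 35(c=3)]
  9. access 35: HIT, count now 4. Cache: [62(c=1) 69(c=1) 3(c=2) 35(c=4)]
  10. access 3: HIT, count now 3. Cache: [62(c=1) 69(c=1) 3(c=3) 35(c=4)]
  11. access 84: MISS, evict 62(c=1). Cache: [69(c=1) 84(c=1) 3(c=3) 35(c=4)]
  12. access 84: HIT, count now 2. Cache: [69(c=1) 84(c=2) 3(c=3) 35(c=4)]
  13. access 57: MISS, evict 69(c=1). Cache: [57(c=1) 84(c=2) 3(c=3) 35(c=4)]
  14. access 69: MISS, evict 57(c=1). Cache: [69(c=1) 84(c=2) 3(c=3) 35(c=4)]
  15. access 84: HIT, count now 3. Cache: [69(c=1) 3(c=3) 84(c=3) 35(c=4)]
  16. access 79: MISS, evict 69(c=1). Cache: [79(c=1) 3(c=3) 84(c=3) 35(c=4)]
  17. access 84: HIT, count now 4. Cache: [79(c=1) 3(c=3) 35(c=4) 84(c=4)]
  18. access 84: HIT, count now 5. Cache: [79(c=1) 3(c=3) 35(c=4) 84(c=5)]
  19. access 79: HIT, count now 2. Cache: [79(c=2) 3(c=3) 35(c=4) 84(c=5)]
  20. access 84: HIT, count now 6. Cache: [79(c=2) 3(c=3) 35(c=4) 84(c=6)]
  21. access 84: HIT, count now 7. Cache: [79(c=2) 3(c=3) 35(c=4) 84(c=7)]
  22. access 84: HIT, count now 8. Cache: [79(c=2) 3(c=3) 35(c=4) 84(c=8)]
  23. access 84: HIT, count now 9. Cache: [79(c=2) 3(c=3) 35(c=4) 84(c=9)]
  24. access 84: HIT, count now 10. Cache: [79(c=2) 3(c=3) 35(c=4) 84(c=10)]
  25. access 84: HIT, count now 11. Cache: [79(c=2) 3(c=3) 35(c=4) 84(c=11)]
  26. access 84: HIT, count now 12. Cache: [79(c=2) 3(c=3) 35(c=4) 84(c=12)]
  27. access 92: MISS, evict 79(c=2). Cache: [92(c=1) 3(c=3) 35(c=4) 84(c=12)]
  28. access 62: MISS, evict 92(c=1). Cache: [62(c=1) 3(c=3) 35(c=4) 84(c=12)]
  29. access 62: HIT, count now 2. Cache: [62(c=2) 3(c=3) 35(c=4) 84(c=12)]
  30. access 62: HIT, count now 3. Cache: [3(c=3) 62(c=3) 35(c=4) 84(c=12)]
  31. access 79: MISS, evict 3(c=3). Cache: [79(c=1) 62(c=3) 35(c=4) 84(c=12)]
  32. access 62: HIT, count now 4. Cache: [79(c=1) 35(c=4) 62(c=4) 84(c=12)]
  33. access 3: MISS, evict 79(c=1). Cache: [3(c=1) 35(c=4) 62(c=4) 84(c=12)]
  34. access 89: MISS, evict 3(c=1). Cache: [89(c=1) 35(c=4) 62(c=4) 84(c=12)]
  35. access 62: HIT, count now 5. Cache: [89(c=1) 35(c=4) 62(c=5) 84(c=12)]
  36. access 62: HIT, count now 6. Cache: [89(c=1) 35(c=4) 62(c=6) 84(c=12)]
  37. access 79: MISS, evict 89(c=1). Cache: [79(c=1) 35(c=4) 62(c=6) 84(c=12)]
  38. access 62: HIT, count now 7. Cache: [79(c=1) 35(c=4) 62(c=7) 84(c=12)]
Total: 23 hits, 15 misses, 11 evictions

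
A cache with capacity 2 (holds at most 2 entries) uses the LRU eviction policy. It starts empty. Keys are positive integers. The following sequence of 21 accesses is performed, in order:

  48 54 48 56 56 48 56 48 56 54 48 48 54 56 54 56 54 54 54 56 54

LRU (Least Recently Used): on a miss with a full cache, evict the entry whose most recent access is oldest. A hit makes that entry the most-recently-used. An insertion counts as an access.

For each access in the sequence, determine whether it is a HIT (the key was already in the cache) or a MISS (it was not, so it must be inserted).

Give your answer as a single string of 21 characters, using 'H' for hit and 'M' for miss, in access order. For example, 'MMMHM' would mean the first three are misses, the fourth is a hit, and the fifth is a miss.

LRU simulation (capacity=2):
  1. access 48: MISS. Cache (LRU->MRU): [48]
  2. access 54: MISS. Cache (LRU->MRU): [48 54]
  3. access 48: HIT. Cache (LRU->MRU): [54 48]
  4. access 56: MISS, evict 54. Cache (LRU->MRU): [48 56]
  5. access 56: HIT. Cache (LRU->MRU): [48 56]
  6. access 48: HIT. Cache (LRU->MRU): [56 48]
  7. access 56: HIT. Cache (LRU->MRU): [48 56]
  8. access 48: HIT. Cache (LRU->MRU): [56 48]
  9. access 56: HIT. Cache (LRU->MRU): [48 56]
  10. access 54: MISS, evict 48. Cache (LRU->MRU): [56 54]
  11. access 48: MISS, evict 56. Cache (LRU->MRU): [54 48]
  12. access 48: HIT. Cache (LRU->MRU): [54 48]
  13. access 54: HIT. Cache (LRU->MRU): [48 54]
  14. access 56: MISS, evict 48. Cache (LRU->MRU): [54 56]
  15. access 54: HIT. Cache (LRU->MRU): [56 54]
  16. access 56: HIT. Cache (LRU->MRU): [54 56]
  17. access 54: HIT. Cache (LRU->MRU): [56 54]
  18. access 54: HIT. Cache (LRU->MRU): [56 54]
  19. access 54: HIT. Cache (LRU->MRU): [56 54]
  20. access 56: HIT. Cache (LRU->MRU): [54 56]
  21. access 54: HIT. Cache (LRU->MRU): [56 54]
Total: 15 hits, 6 misses, 4 evictions

Answer: MMHMHHHHHMMHHMHHHHHHH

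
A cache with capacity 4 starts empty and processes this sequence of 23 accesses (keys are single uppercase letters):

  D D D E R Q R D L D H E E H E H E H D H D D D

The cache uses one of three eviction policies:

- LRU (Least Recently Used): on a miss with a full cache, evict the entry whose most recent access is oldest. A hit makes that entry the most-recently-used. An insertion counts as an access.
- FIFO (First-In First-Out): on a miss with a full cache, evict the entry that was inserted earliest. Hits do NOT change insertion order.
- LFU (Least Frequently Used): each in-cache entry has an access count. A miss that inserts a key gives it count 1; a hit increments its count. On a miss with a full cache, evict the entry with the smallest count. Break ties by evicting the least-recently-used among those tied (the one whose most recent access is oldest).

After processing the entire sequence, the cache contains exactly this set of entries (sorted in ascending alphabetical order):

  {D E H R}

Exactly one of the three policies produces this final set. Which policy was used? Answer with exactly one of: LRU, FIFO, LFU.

Simulating under each policy and comparing final sets:
  LRU: final set = {D E H L} -> differs
  FIFO: final set = {D E H L} -> differs
  LFU: final set = {D E H R} -> MATCHES target
Only LFU produces the target set.

Answer: LFU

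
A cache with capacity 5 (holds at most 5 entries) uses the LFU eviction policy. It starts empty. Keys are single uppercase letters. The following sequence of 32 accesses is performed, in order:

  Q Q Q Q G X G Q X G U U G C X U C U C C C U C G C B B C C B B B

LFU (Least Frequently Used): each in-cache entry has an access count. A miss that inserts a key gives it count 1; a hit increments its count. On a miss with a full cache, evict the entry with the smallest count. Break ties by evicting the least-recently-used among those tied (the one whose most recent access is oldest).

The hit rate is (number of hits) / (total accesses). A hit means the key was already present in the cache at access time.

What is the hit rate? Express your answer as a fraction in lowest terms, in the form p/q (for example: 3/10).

Answer: 13/16

Derivation:
LFU simulation (capacity=5):
  1. access Q: MISS. Cache: [Q(c=1)]
  2. access Q: HIT, count now 2. Cache: [Q(c=2)]
  3. access Q: HIT, count now 3. Cache: [Q(c=3)]
  4. access Q: HIT, count now 4. Cache: [Q(c=4)]
  5. access G: MISS. Cache: [G(c=1) Q(c=4)]
  6. access X: MISS. Cache: [G(c=1) X(c=1) Q(c=4)]
  7. access G: HIT, count now 2. Cache: [X(c=1) G(c=2) Q(c=4)]
  8. access Q: HIT, count now 5. Cache: [X(c=1) G(c=2) Q(c=5)]
  9. access X: HIT, count now 2. Cache: [G(c=2) X(c=2) Q(c=5)]
  10. access G: HIT, count now 3. Cache: [X(c=2) G(c=3) Q(c=5)]
  11. access U: MISS. Cache: [U(c=1) X(c=2) G(c=3) Q(c=5)]
  12. access U: HIT, count now 2. Cache: [X(c=2) U(c=2) G(c=3) Q(c=5)]
  13. access G: HIT, count now 4. Cache: [X(c=2) U(c=2) G(c=4) Q(c=5)]
  14. access C: MISS. Cache: [C(c=1) X(c=2) U(c=2) G(c=4) Q(c=5)]
  15. access X: HIT, count now 3. Cache: [C(c=1) U(c=2) X(c=3) G(c=4) Q(c=5)]
  16. access U: HIT, count now 3. Cache: [C(c=1) X(c=3) U(c=3) G(c=4) Q(c=5)]
  17. access C: HIT, count now 2. Cache: [C(c=2) X(c=3) U(c=3) G(c=4) Q(c=5)]
  18. access U: HIT, count now 4. Cache: [C(c=2) X(c=3) G(c=4) U(c=4) Q(c=5)]
  19. access C: HIT, count now 3. Cache: [X(c=3) C(c=3) G(c=4) U(c=4) Q(c=5)]
  20. access C: HIT, count now 4. Cache: [X(c=3) G(c=4) U(c=4) C(c=4) Q(c=5)]
  21. access C: HIT, count now 5. Cache: [X(c=3) G(c=4) U(c=4) Q(c=5) C(c=5)]
  22. access U: HIT, count now 5. Cache: [X(c=3) G(c=4) Q(c=5) C(c=5) U(c=5)]
  23. access C: HIT, count now 6. Cache: [X(c=3) G(c=4) Q(c=5) U(c=5) C(c=6)]
  24. access G: HIT, count now 5. Cache: [X(c=3) Q(c=5) U(c=5) G(c=5) C(c=6)]
  25. access C: HIT, count now 7. Cache: [X(c=3) Q(c=5) U(c=5) G(c=5) C(c=7)]
  26. access B: MISS, evict X(c=3). Cache: [B(c=1) Q(c=5) U(c=5) G(c=5) C(c=7)]
  27. access B: HIT, count now 2. Cache: [B(c=2) Q(c=5) U(c=5) G(c=5) C(c=7)]
  28. access C: HIT, count now 8. Cache: [B(c=2) Q(c=5) U(c=5) G(c=5) C(c=8)]
  29. access C: HIT, count now 9. Cache: [B(c=2) Q(c=5) U(c=5) G(c=5) C(c=9)]
  30. access B: HIT, count now 3. Cache: [B(c=3) Q(c=5) U(c=5) G(c=5) C(c=9)]
  31. access B: HIT, count now 4. Cache: [B(c=4) Q(c=5) U(c=5) G(c=5) C(c=9)]
  32. access B: HIT, count now 5. Cache: [Q(c=5) U(c=5) G(c=5) B(c=5) C(c=9)]
Total: 26 hits, 6 misses, 1 evictions

Hit rate = 26/32 = 13/16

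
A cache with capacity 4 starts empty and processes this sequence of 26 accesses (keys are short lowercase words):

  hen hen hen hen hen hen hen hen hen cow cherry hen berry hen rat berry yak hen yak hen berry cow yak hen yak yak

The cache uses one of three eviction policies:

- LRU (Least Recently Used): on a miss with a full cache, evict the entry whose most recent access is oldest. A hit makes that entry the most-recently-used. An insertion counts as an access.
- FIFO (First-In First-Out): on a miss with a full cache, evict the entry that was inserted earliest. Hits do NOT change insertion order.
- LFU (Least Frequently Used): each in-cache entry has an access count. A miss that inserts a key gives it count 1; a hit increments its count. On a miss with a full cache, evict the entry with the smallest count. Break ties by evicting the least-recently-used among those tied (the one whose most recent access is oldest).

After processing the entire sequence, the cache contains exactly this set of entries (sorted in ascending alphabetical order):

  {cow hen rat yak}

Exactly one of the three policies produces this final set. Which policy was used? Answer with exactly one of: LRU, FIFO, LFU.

Answer: FIFO

Derivation:
Simulating under each policy and comparing final sets:
  LRU: final set = {berry cow hen yak} -> differs
  FIFO: final set = {cow hen rat yak} -> MATCHES target
  LFU: final set = {berry cow hen yak} -> differs
Only FIFO produces the target set.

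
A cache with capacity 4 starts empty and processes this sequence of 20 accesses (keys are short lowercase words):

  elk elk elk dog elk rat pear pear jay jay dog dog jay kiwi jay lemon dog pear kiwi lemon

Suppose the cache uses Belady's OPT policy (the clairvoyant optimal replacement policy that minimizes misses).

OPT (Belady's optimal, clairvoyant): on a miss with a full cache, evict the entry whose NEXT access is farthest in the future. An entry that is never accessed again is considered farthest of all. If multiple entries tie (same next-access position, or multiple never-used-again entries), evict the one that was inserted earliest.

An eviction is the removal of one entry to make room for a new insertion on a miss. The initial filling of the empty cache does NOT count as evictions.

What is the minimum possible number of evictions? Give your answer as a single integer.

OPT (Belady) simulation (capacity=4):
  1. access elk: MISS. Cache: [elk]
  2. access elk: HIT. Next use of elk: step 3. Cache: [elk]
  3. access elk: HIT. Next use of elk: step 5. Cache: [elk]
  4. access dog: MISS. Cache: [elk dog]
  5. access elk: HIT. Next use of elk: never. Cache: [elk dog]
  6. access rat: MISS. Cache: [elk dog rat]
  7. access pear: MISS. Cache: [elk dog rat pear]
  8. access pear: HIT. Next use of pear: step 18. Cache: [elk dog rat pear]
  9. access jay: MISS, evict elk (next use: never). Cache: [dog rat pear jay]
  10. access jay: HIT. Next use of jay: step 13. Cache: [dog rat pear jay]
  11. access dog: HIT. Next use of dog: step 12. Cache: [dog rat pear jay]
  12. access dog: HIT. Next use of dog: step 17. Cache: [dog rat pear jay]
  13. access jay: HIT. Next use of jay: step 15. Cache: [dog rat pear jay]
  14. access kiwi: MISS, evict rat (next use: never). Cache: [dog pear jay kiwi]
  15. access jay: HIT. Next use of jay: never. Cache: [dog pear jay kiwi]
  16. access lemon: MISS, evict jay (next use: never). Cache: [dog pear kiwi lemon]
  17. access dog: HIT. Next use of dog: never. Cache: [dog pear kiwi lemon]
  18. access pear: HIT. Next use of pear: never. Cache: [dog pear kiwi lemon]
  19. access kiwi: HIT. Next use of kiwi: never. Cache: [dog pear kiwi lemon]
  20. access lemon: HIT. Next use of lemon: never. Cache: [dog pear kiwi lemon]
Total: 13 hits, 7 misses, 3 evictions

Answer: 3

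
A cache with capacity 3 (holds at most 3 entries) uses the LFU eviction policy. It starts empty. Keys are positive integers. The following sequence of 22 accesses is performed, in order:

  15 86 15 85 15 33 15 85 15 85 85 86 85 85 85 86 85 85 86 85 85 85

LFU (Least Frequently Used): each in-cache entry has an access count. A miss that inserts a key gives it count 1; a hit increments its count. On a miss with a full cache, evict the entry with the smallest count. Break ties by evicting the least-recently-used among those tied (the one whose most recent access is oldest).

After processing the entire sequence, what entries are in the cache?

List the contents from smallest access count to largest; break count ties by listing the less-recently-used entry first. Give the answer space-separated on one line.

Answer: 86 15 85

Derivation:
LFU simulation (capacity=3):
  1. access 15: MISS. Cache: [15(c=1)]
  2. access 86: MISS. Cache: [15(c=1) 86(c=1)]
  3. access 15: HIT, count now 2. Cache: [86(c=1) 15(c=2)]
  4. access 85: MISS. Cache: [86(c=1) 85(c=1) 15(c=2)]
  5. access 15: HIT, count now 3. Cache: [86(c=1) 85(c=1) 15(c=3)]
  6. access 33: MISS, evict 86(c=1). Cache: [85(c=1) 33(c=1) 15(c=3)]
  7. access 15: HIT, count now 4. Cache: [85(c=1) 33(c=1) 15(c=4)]
  8. access 85: HIT, count now 2. Cache: [33(c=1) 85(c=2) 15(c=4)]
  9. access 15: HIT, count now 5. Cache: [33(c=1) 85(c=2) 15(c=5)]
  10. access 85: HIT, count now 3. Cache: [33(c=1) 85(c=3) 15(c=5)]
  11. access 85: HIT, count now 4. Cache: [33(c=1) 85(c=4) 15(c=5)]
  12. access 86: MISS, evict 33(c=1). Cache: [86(c=1) 85(c=4) 15(c=5)]
  13. access 85: HIT, count now 5. Cache: [86(c=1) 15(c=5) 85(c=5)]
  14. access 85: HIT, count now 6. Cache: [86(c=1) 15(c=5) 85(c=6)]
  15. access 85: HIT, count now 7. Cache: [86(c=1) 15(c=5) 85(c=7)]
  16. access 86: HIT, count now 2. Cache: [86(c=2) 15(c=5) 85(c=7)]
  17. access 85: HIT, count now 8. Cache: [86(c=2) 15(c=5) 85(c=8)]
  18. access 85: HIT, count now 9. Cache: [86(c=2) 15(c=5) 85(c=9)]
  19. access 86: HIT, count now 3. Cache: [86(c=3) 15(c=5) 85(c=9)]
  20. access 85: HIT, count now 10. Cache: [86(c=3) 15(c=5) 85(c=10)]
  21. access 85: HIT, count now 11. Cache: [86(c=3) 15(c=5) 85(c=11)]
  22. access 85: HIT, count now 12. Cache: [86(c=3) 15(c=5) 85(c=12)]
Total: 17 hits, 5 misses, 2 evictions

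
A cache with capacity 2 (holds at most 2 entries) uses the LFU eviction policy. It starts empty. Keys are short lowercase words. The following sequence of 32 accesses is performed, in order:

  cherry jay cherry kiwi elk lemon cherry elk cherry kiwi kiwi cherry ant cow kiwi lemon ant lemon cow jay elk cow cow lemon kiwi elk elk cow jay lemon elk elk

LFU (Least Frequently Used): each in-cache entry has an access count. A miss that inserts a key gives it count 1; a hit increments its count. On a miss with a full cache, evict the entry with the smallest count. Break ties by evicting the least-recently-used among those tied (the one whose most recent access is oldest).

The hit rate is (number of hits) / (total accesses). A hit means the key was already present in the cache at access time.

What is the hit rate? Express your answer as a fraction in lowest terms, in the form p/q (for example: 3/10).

Answer: 1/4

Derivation:
LFU simulation (capacity=2):
  1. access cherry: MISS. Cache: [cherry(c=1)]
  2. access jay: MISS. Cache: [cherry(c=1) jay(c=1)]
  3. access cherry: HIT, count now 2. Cache: [jay(c=1) cherry(c=2)]
  4. access kiwi: MISS, evict jay(c=1). Cache: [kiwi(c=1) cherry(c=2)]
  5. access elk: MISS, evict kiwi(c=1). Cache: [elk(c=1) cherry(c=2)]
  6. access lemon: MISS, evict elk(c=1). Cache: [lemon(c=1) cherry(c=2)]
  7. access cherry: HIT, count now 3. Cache: [lemon(c=1) cherry(c=3)]
  8. access elk: MISS, evict lemon(c=1). Cache: [elk(c=1) cherry(c=3)]
  9. access cherry: HIT, count now 4. Cache: [elk(c=1) cherry(c=4)]
  10. access kiwi: MISS, evict elk(c=1). Cache: [kiwi(c=1) cherry(c=4)]
  11. access kiwi: HIT, count now 2. Cache: [kiwi(c=2) cherry(c=4)]
  12. access cherry: HIT, count now 5. Cache: [kiwi(c=2) cherry(c=5)]
  13. access ant: MISS, evict kiwi(c=2). Cache: [ant(c=1) cherry(c=5)]
  14. access cow: MISS, evict ant(c=1). Cache: [cow(c=1) cherry(c=5)]
  15. access kiwi: MISS, evict cow(c=1). Cache: [kiwi(c=1) cherry(c=5)]
  16. access lemon: MISS, evict kiwi(c=1). Cache: [lemon(c=1) cherry(c=5)]
  17. access ant: MISS, evict lemon(c=1). Cache: [ant(c=1) cherry(c=5)]
  18. access lemon: MISS, evict ant(c=1). Cache: [lemon(c=1) cherry(c=5)]
  19. access cow: MISS, evict lemon(c=1). Cache: [cow(c=1) cherry(c=5)]
  20. access jay: MISS, evict cow(c=1). Cache: [jay(c=1) cherry(c=5)]
  21. access elk: MISS, evict jay(c=1). Cache: [elk(c=1) cherry(c=5)]
  22. access cow: MISS, evict elk(c=1). Cache: [cow(c=1) cherry(c=5)]
  23. access cow: HIT, count now 2. Cache: [cow(c=2) cherry(c=5)]
  24. access lemon: MISS, evict cow(c=2). Cache: [lemon(c=1) cherry(c=5)]
  25. access kiwi: MISS, evict lemon(c=1). Cache: [kiwi(c=1) cherry(c=5)]
  26. access elk: MISS, evict kiwi(c=1). Cache: [elk(c=1) cherry(c=5)]
  27. access elk: HIT, count now 2. Cache: [elk(c=2) cherry(c=5)]
  28. access cow: MISS, evict elk(c=2). Cache: [cow(c=1) cherry(c=5)]
  29. access jay: MISS, evict cow(c=1). Cache: [jay(c=1) cherry(c=5)]
  30. access lemon: MISS, evict jay(c=1). Cache: [lemon(c=1) cherry(c=5)]
  31. access elk: MISS, evict lemon(c=1). Cache: [elk(c=1) cherry(c=5)]
  32. access elk: HIT, count now 2. Cache: [elk(c=2) cherry(c=5)]
Total: 8 hits, 24 misses, 22 evictions

Hit rate = 8/32 = 1/4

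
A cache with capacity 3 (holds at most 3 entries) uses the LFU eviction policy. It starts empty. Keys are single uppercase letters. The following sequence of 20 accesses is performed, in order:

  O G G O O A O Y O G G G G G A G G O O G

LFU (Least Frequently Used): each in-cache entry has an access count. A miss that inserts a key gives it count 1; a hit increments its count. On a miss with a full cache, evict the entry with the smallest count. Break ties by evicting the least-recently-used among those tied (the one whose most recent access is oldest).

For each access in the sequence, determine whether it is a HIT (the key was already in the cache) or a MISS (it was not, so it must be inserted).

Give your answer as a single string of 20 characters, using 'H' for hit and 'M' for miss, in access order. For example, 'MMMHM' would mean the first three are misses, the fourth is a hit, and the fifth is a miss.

LFU simulation (capacity=3):
  1. access O: MISS. Cache: [O(c=1)]
  2. access G: MISS. Cache: [O(c=1) G(c=1)]
  3. access G: HIT, count now 2. Cache: [O(c=1) G(c=2)]
  4. access O: HIT, count now 2. Cache: [G(c=2) O(c=2)]
  5. access O: HIT, count now 3. Cache: [G(c=2) O(c=3)]
  6. access A: MISS. Cache: [A(c=1) G(c=2) O(c=3)]
  7. access O: HIT, count now 4. Cache: [A(c=1) G(c=2) O(c=4)]
  8. access Y: MISS, evict A(c=1). Cache: [Y(c=1) G(c=2) O(c=4)]
  9. access O: HIT, count now 5. Cache: [Y(c=1) G(c=2) O(c=5)]
  10. access G: HIT, count now 3. Cache: [Y(c=1) G(c=3) O(c=5)]
  11. access G: HIT, count now 4. Cache: [Y(c=1) G(c=4) O(c=5)]
  12. access G: HIT, count now 5. Cache: [Y(c=1) O(c=5) G(c=5)]
  13. access G: HIT, count now 6. Cache: [Y(c=1) O(c=5) G(c=6)]
  14. access G: HIT, count now 7. Cache: [Y(c=1) O(c=5) G(c=7)]
  15. access A: MISS, evict Y(c=1). Cache: [A(c=1) O(c=5) G(c=7)]
  16. access G: HIT, count now 8. Cache: [A(c=1) O(c=5) G(c=8)]
  17. access G: HIT, count now 9. Cache: [A(c=1) O(c=5) G(c=9)]
  18. access O: HIT, count now 6. Cache: [A(c=1) O(c=6) G(c=9)]
  19. access O: HIT, count now 7. Cache: [A(c=1) O(c=7) G(c=9)]
  20. access G: HIT, count now 10. Cache: [A(c=1) O(c=7) G(c=10)]
Total: 15 hits, 5 misses, 2 evictions

Answer: MMHHHMHMHHHHHHMHHHHH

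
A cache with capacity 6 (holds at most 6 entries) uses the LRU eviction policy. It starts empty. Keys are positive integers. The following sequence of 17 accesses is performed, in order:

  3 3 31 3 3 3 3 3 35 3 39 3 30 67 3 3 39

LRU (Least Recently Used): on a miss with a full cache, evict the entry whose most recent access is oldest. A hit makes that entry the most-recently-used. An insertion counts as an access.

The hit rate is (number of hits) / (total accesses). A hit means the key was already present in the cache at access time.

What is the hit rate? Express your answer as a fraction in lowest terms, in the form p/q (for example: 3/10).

Answer: 11/17

Derivation:
LRU simulation (capacity=6):
  1. access 3: MISS. Cache (LRU->MRU): [3]
  2. access 3: HIT. Cache (LRU->MRU): [3]
  3. access 31: MISS. Cache (LRU->MRU): [3 31]
  4. access 3: HIT. Cache (LRU->MRU): [31 3]
  5. access 3: HIT. Cache (LRU->MRU): [31 3]
  6. access 3: HIT. Cache (LRU->MRU): [31 3]
  7. access 3: HIT. Cache (LRU->MRU): [31 3]
  8. access 3: HIT. Cache (LRU->MRU): [31 3]
  9. access 35: MISS. Cache (LRU->MRU): [31 3 35]
  10. access 3: HIT. Cache (LRU->MRU): [31 35 3]
  11. access 39: MISS. Cache (LRU->MRU): [31 35 3 39]
  12. access 3: HIT. Cache (LRU->MRU): [31 35 39 3]
  13. access 30: MISS. Cache (LRU->MRU): [31 35 39 3 30]
  14. access 67: MISS. Cache (LRU->MRU): [31 35 39 3 30 67]
  15. access 3: HIT. Cache (LRU->MRU): [31 35 39 30 67 3]
  16. access 3: HIT. Cache (LRU->MRU): [31 35 39 30 67 3]
  17. access 39: HIT. Cache (LRU->MRU): [31 35 30 67 3 39]
Total: 11 hits, 6 misses, 0 evictions

Hit rate = 11/17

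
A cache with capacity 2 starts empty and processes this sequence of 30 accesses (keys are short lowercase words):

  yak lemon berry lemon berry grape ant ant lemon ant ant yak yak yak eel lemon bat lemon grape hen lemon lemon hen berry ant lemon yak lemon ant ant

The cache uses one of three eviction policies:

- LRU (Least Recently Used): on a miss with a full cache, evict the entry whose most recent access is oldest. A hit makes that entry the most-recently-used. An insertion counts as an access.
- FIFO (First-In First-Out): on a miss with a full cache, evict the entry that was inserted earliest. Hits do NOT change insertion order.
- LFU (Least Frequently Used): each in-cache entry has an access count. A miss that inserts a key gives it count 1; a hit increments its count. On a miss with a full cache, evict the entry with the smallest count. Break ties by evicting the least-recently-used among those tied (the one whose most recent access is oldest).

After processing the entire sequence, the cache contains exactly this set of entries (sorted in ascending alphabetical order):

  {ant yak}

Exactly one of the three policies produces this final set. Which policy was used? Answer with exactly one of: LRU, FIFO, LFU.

Simulating under each policy and comparing final sets:
  LRU: final set = {ant lemon} -> differs
  FIFO: final set = {ant yak} -> MATCHES target
  LFU: final set = {ant lemon} -> differs
Only FIFO produces the target set.

Answer: FIFO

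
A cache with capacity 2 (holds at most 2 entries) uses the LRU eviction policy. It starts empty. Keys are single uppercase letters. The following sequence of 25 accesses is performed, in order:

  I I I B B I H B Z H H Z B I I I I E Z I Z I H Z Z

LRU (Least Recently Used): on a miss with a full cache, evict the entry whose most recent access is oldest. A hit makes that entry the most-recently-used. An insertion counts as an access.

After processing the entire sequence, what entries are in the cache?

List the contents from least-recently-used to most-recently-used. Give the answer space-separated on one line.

LRU simulation (capacity=2):
  1. access I: MISS. Cache (LRU->MRU): [I]
  2. access I: HIT. Cache (LRU->MRU): [I]
  3. access I: HIT. Cache (LRU->MRU): [I]
  4. access B: MISS. Cache (LRU->MRU): [I B]
  5. access B: HIT. Cache (LRU->MRU): [I B]
  6. access I: HIT. Cache (LRU->MRU): [B I]
  7. access H: MISS, evict B. Cache (LRU->MRU): [I H]
  8. access B: MISS, evict I. Cache (LRU->MRU): [H B]
  9. access Z: MISS, evict H. Cache (LRU->MRU): [B Z]
  10. access H: MISS, evict B. Cache (LRU->MRU): [Z H]
  11. access H: HIT. Cache (LRU->MRU): [Z H]
  12. access Z: HIT. Cache (LRU->MRU): [H Z]
  13. access B: MISS, evict H. Cache (LRU->MRU): [Z B]
  14. access I: MISS, evict Z. Cache (LRU->MRU): [B I]
  15. access I: HIT. Cache (LRU->MRU): [B I]
  16. access I: HIT. Cache (LRU->MRU): [B I]
  17. access I: HIT. Cache (LRU->MRU): [B I]
  18. access E: MISS, evict B. Cache (LRU->MRU): [I E]
  19. access Z: MISS, evict I. Cache (LRU->MRU): [E Z]
  20. access I: MISS, evict E. Cache (LRU->MRU): [Z I]
  21. access Z: HIT. Cache (LRU->MRU): [I Z]
  22. access I: HIT. Cache (LRU->MRU): [Z I]
  23. access H: MISS, evict Z. Cache (LRU->MRU): [I H]
  24. access Z: MISS, evict I. Cache (LRU->MRU): [H Z]
  25. access Z: HIT. Cache (LRU->MRU): [H Z]
Total: 12 hits, 13 misses, 11 evictions

Answer: H Z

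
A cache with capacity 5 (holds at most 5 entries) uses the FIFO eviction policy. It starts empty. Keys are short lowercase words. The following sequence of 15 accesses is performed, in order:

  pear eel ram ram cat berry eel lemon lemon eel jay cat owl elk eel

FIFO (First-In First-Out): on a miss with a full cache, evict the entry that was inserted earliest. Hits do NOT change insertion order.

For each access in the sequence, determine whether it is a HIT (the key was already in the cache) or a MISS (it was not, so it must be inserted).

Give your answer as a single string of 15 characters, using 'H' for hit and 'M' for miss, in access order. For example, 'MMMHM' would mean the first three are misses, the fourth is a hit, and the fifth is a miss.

Answer: MMMHMMHMHHMHMMM

Derivation:
FIFO simulation (capacity=5):
  1. access pear: MISS. Cache (old->new): [pear]
  2. access eel: MISS. Cache (old->new): [pear eel]
  3. access ram: MISS. Cache (old->new): [pear eel ram]
  4. access ram: HIT. Cache (old->new): [pear eel ram]
  5. access cat: MISS. Cache (old->new): [pear eel ram cat]
  6. access berry: MISS. Cache (old->new): [pear eel ram cat berry]
  7. access eel: HIT. Cache (old->new): [pear eel ram cat berry]
  8. access lemon: MISS, evict pear. Cache (old->new): [eel ram cat berry lemon]
  9. access lemon: HIT. Cache (old->new): [eel ram cat berry lemon]
  10. access eel: HIT. Cache (old->new): [eel ram cat berry lemon]
  11. access jay: MISS, evict eel. Cache (old->new): [ram cat berry lemon jay]
  12. access cat: HIT. Cache (old->new): [ram cat berry lemon jay]
  13. access owl: MISS, evict ram. Cache (old->new): [cat berry lemon jay owl]
  14. access elk: MISS, evict cat. Cache (old->new): [berry lemon jay owl elk]
  15. access eel: MISS, evict berry. Cache (old->new): [lemon jay owl elk eel]
Total: 5 hits, 10 misses, 5 evictions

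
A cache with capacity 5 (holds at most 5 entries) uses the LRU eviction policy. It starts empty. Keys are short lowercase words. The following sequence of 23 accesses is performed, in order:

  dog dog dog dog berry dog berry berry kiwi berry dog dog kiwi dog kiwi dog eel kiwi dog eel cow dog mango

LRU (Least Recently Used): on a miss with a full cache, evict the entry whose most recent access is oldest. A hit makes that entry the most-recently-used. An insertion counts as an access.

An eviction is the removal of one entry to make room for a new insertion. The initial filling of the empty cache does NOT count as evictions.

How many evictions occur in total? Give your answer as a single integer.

Answer: 1

Derivation:
LRU simulation (capacity=5):
  1. access dog: MISS. Cache (LRU->MRU): [dog]
  2. access dog: HIT. Cache (LRU->MRU): [dog]
  3. access dog: HIT. Cache (LRU->MRU): [dog]
  4. access dog: HIT. Cache (LRU->MRU): [dog]
  5. access berry: MISS. Cache (LRU->MRU): [dog berry]
  6. access dog: HIT. Cache (LRU->MRU): [berry dog]
  7. access berry: HIT. Cache (LRU->MRU): [dog berry]
  8. access berry: HIT. Cache (LRU->MRU): [dog berry]
  9. access kiwi: MISS. Cache (LRU->MRU): [dog berry kiwi]
  10. access berry: HIT. Cache (LRU->MRU): [dog kiwi berry]
  11. access dog: HIT. Cache (LRU->MRU): [kiwi berry dog]
  12. access dog: HIT. Cache (LRU->MRU): [kiwi berry dog]
  13. access kiwi: HIT. Cache (LRU->MRU): [berry dog kiwi]
  14. access dog: HIT. Cache (LRU->MRU): [berry kiwi dog]
  15. access kiwi: HIT. Cache (LRU->MRU): [berry dog kiwi]
  16. access dog: HIT. Cache (LRU->MRU): [berry kiwi dog]
  17. access eel: MISS. Cache (LRU->MRU): [berry kiwi dog eel]
  18. access kiwi: HIT. Cache (LRU->MRU): [berry dog eel kiwi]
  19. access dog: HIT. Cache (LRU->MRU): [berry eel kiwi dog]
  20. access eel: HIT. Cache (LRU->MRU): [berry kiwi dog eel]
  21. access cow: MISS. Cache (LRU->MRU): [berry kiwi dog eel cow]
  22. access dog: HIT. Cache (LRU->MRU): [berry kiwi eel cow dog]
  23. access mango: MISS, evict berry. Cache (LRU->MRU): [kiwi eel cow dog mango]
Total: 17 hits, 6 misses, 1 evictions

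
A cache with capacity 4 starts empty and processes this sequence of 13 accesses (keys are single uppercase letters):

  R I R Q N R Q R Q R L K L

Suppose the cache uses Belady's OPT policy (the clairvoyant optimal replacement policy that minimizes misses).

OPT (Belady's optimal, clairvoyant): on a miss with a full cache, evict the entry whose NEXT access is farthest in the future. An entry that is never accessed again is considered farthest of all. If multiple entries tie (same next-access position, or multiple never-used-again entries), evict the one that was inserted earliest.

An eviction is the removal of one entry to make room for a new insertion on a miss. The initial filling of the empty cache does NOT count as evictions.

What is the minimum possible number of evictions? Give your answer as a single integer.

OPT (Belady) simulation (capacity=4):
  1. access R: MISS. Cache: [R]
  2. access I: MISS. Cache: [R I]
  3. access R: HIT. Next use of R: step 6. Cache: [R I]
  4. access Q: MISS. Cache: [R I Q]
  5. access N: MISS. Cache: [R I Q N]
  6. access R: HIT. Next use of R: step 8. Cache: [R I Q N]
  7. access Q: HIT. Next use of Q: step 9. Cache: [R I Q N]
  8. access R: HIT. Next use of R: step 10. Cache: [R I Q N]
  9. access Q: HIT. Next use of Q: never. Cache: [R I Q N]
  10. access R: HIT. Next use of R: never. Cache: [R I Q N]
  11. access L: MISS, evict R (next use: never). Cache: [I Q N L]
  12. access K: MISS, evict I (next use: never). Cache: [Q N L K]
  13. access L: HIT. Next use of L: never. Cache: [Q N L K]
Total: 7 hits, 6 misses, 2 evictions

Answer: 2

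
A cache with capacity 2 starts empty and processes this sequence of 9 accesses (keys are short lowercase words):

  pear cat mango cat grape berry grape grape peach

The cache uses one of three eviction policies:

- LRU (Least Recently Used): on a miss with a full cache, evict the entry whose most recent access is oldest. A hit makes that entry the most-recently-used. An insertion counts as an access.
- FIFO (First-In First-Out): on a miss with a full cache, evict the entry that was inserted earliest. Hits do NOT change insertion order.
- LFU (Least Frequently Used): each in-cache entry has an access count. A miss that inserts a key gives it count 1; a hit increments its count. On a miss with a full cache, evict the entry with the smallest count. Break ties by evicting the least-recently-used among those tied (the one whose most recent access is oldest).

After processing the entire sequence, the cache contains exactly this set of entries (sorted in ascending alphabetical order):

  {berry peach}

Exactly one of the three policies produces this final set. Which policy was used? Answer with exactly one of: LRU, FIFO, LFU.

Simulating under each policy and comparing final sets:
  LRU: final set = {grape peach} -> differs
  FIFO: final set = {berry peach} -> MATCHES target
  LFU: final set = {grape peach} -> differs
Only FIFO produces the target set.

Answer: FIFO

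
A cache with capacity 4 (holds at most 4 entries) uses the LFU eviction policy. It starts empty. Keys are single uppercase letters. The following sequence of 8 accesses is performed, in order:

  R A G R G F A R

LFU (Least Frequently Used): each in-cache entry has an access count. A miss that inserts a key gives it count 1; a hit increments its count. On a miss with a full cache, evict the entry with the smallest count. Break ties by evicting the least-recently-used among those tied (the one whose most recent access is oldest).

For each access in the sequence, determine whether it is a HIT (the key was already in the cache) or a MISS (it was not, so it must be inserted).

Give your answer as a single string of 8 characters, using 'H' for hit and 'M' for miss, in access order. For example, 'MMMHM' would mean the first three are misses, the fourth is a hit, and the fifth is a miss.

Answer: MMMHHMHH

Derivation:
LFU simulation (capacity=4):
  1. access R: MISS. Cache: [R(c=1)]
  2. access A: MISS. Cache: [R(c=1) A(c=1)]
  3. access G: MISS. Cache: [R(c=1) A(c=1) G(c=1)]
  4. access R: HIT, count now 2. Cache: [A(c=1) G(c=1) R(c=2)]
  5. access G: HIT, count now 2. Cache: [A(c=1) R(c=2) G(c=2)]
  6. access F: MISS. Cache: [A(c=1) F(c=1) R(c=2) G(c=2)]
  7. access A: HIT, count now 2. Cache: [F(c=1) R(c=2) G(c=2) A(c=2)]
  8. access R: HIT, count now 3. Cache: [F(c=1) G(c=2) A(c=2) R(c=3)]
Total: 4 hits, 4 misses, 0 evictions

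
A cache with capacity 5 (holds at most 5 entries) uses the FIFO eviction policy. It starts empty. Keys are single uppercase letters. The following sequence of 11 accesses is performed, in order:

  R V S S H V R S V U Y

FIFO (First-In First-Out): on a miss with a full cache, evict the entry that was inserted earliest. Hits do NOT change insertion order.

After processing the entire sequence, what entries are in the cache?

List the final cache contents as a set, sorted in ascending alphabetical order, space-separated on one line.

FIFO simulation (capacity=5):
  1. access R: MISS. Cache (old->new): [R]
  2. access V: MISS. Cache (old->new): [R V]
  3. access S: MISS. Cache (old->new): [R V S]
  4. access S: HIT. Cache (old->new): [R V S]
  5. access H: MISS. Cache (old->new): [R V S H]
  6. access V: HIT. Cache (old->new): [R V S H]
  7. access R: HIT. Cache (old->new): [R V S H]
  8. access S: HIT. Cache (old->new): [R V S H]
  9. access V: HIT. Cache (old->new): [R V S H]
  10. access U: MISS. Cache (old->new): [R V S H U]
  11. access Y: MISS, evict R. Cache (old->new): [V S H U Y]
Total: 5 hits, 6 misses, 1 evictions

Answer: H S U V Y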